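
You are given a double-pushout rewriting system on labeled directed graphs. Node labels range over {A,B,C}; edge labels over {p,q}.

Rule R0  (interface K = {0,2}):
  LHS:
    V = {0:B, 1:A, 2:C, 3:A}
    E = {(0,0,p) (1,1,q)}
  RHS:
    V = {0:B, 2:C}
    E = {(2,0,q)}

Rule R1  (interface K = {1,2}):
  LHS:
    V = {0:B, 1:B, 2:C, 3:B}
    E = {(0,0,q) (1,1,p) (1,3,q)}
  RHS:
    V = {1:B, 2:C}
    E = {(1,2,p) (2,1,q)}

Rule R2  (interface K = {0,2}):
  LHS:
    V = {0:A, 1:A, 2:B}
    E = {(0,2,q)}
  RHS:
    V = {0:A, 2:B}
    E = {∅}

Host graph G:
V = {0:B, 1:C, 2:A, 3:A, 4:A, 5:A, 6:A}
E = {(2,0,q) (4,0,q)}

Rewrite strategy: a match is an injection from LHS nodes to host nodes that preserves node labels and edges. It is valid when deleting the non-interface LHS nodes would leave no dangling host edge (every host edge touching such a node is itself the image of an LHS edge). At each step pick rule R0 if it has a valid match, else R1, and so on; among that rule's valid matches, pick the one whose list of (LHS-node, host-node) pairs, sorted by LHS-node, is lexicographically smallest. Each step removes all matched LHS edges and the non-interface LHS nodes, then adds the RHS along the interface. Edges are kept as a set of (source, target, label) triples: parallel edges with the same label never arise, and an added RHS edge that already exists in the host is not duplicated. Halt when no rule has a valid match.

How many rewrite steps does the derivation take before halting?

initial: |V|=7 |E|=2  E = 2-q->0 4-q->0
step 1: apply R2 at {0↦2, 1↦3, 2↦0}  → |V|=6 |E|=1  E = 4-q->0
step 2: apply R2 at {0↦4, 1↦2, 2↦0}  → |V|=5 |E|=0  E = ∅
halt: no rule applies after step 2

Answer: 2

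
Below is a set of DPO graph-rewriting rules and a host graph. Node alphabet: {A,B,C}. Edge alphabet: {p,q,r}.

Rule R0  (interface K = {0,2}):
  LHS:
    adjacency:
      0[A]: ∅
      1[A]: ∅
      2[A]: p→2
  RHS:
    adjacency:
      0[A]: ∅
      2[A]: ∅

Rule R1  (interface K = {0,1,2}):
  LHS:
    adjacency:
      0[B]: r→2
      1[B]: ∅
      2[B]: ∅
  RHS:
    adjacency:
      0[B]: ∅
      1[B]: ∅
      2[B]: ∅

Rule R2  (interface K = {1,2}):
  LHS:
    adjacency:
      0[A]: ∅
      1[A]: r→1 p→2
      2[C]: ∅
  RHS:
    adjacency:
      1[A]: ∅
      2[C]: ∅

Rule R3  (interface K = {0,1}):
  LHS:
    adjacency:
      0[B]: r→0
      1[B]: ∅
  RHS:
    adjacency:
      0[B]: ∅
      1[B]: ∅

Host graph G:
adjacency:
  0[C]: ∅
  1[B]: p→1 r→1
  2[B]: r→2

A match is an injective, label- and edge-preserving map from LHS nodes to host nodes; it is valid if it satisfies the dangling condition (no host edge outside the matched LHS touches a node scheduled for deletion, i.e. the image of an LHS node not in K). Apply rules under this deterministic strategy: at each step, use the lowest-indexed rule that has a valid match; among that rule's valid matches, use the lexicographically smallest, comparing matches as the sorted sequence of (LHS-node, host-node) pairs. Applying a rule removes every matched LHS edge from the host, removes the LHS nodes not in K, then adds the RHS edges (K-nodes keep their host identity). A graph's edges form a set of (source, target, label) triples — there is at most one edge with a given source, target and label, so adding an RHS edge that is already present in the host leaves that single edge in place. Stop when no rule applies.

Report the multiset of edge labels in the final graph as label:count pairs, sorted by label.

[0] host  ⇒  3 nodes, 3 edges  {1-p->1 1-r->1 2-r->2}
[1] R3 @ {0↦1, 1↦2}  ⇒  3 nodes, 2 edges  {1-p->1 2-r->2}
[2] R3 @ {0↦2, 1↦1}  ⇒  3 nodes, 1 edges  {1-p->1}
normal form: no rule applies after step 2
NF edges: [(1, 1, 'p')]

Answer: p:1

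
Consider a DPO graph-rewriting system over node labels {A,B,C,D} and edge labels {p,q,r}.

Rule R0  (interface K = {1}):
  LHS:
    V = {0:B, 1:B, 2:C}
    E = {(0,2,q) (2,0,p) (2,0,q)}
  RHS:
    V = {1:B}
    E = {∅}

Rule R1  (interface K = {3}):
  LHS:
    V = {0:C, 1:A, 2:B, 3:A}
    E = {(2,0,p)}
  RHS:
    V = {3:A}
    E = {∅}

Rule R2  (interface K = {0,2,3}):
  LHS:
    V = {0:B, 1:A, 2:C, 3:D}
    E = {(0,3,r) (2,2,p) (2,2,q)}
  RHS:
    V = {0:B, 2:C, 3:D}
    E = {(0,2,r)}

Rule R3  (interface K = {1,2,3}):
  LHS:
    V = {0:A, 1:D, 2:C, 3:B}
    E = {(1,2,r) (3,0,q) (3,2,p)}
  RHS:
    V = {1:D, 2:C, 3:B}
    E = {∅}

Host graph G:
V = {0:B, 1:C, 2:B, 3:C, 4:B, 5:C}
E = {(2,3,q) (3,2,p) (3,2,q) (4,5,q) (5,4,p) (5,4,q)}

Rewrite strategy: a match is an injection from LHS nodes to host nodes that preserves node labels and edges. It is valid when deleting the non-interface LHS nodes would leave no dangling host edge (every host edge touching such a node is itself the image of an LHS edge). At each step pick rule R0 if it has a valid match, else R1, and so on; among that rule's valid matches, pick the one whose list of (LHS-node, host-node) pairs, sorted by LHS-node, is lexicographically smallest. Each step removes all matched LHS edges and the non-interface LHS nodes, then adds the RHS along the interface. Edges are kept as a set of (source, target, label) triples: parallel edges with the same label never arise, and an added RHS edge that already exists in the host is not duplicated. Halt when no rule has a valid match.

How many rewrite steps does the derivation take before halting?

Answer: 2

Derivation:
initial: |V|=6 |E|=6  E = 2-q->3 3-p->2 3-q->2 4-q->5 5-p->4 5-q->4
step 1: apply R0 at {0↦2, 1↦0, 2↦3}  → |V|=4 |E|=3  E = 4-q->5 5-p->4 5-q->4
step 2: apply R0 at {0↦4, 1↦0, 2↦5}  → |V|=2 |E|=0  E = ∅
final graph: no rule applies after step 2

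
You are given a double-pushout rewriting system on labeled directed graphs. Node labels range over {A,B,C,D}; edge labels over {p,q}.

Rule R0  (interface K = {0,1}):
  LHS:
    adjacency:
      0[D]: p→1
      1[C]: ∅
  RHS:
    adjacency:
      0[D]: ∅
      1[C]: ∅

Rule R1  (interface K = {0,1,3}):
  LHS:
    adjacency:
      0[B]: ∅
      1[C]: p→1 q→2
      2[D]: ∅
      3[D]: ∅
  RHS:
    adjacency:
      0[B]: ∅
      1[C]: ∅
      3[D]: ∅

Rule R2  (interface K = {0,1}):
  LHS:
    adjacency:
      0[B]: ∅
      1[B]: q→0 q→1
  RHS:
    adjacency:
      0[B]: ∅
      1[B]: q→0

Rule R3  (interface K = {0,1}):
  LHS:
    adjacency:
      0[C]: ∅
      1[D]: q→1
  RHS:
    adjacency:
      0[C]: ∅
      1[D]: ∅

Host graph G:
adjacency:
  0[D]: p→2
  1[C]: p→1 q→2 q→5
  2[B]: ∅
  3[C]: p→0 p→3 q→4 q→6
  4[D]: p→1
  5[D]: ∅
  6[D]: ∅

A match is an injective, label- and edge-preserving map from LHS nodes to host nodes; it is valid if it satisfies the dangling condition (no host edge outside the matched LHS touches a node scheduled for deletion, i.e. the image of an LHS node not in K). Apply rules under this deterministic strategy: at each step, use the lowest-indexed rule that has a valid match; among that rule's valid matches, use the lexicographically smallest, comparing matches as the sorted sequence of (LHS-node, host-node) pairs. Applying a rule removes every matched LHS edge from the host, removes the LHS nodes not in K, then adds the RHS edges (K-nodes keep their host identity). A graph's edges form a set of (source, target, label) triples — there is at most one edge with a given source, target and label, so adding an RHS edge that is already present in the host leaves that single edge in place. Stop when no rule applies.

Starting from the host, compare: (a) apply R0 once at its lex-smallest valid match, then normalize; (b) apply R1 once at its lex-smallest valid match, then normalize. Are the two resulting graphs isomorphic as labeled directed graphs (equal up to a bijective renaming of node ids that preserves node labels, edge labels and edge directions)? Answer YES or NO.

Answer: YES

Steps:
branch R0-first: apply at {0↦4, 1↦1} → |E|=8, then 2 more step(s) → NF |V|=5 |E|=4 V={0:D, 1:C, 2:B, 3:C, 6:D} E=0-p->2 1-q->2 3-p->0 3-q->6
branch R1-first: apply at {0↦2, 1↦1, 2↦5, 3↦0} → |E|=7, then 2 more step(s) → NF |V|=5 |E|=4 V={0:D, 1:C, 2:B, 3:C, 6:D} E=0-p->2 1-q->2 3-p->0 3-q->6
graphs isomorphic (equal up to label-preserving node renaming)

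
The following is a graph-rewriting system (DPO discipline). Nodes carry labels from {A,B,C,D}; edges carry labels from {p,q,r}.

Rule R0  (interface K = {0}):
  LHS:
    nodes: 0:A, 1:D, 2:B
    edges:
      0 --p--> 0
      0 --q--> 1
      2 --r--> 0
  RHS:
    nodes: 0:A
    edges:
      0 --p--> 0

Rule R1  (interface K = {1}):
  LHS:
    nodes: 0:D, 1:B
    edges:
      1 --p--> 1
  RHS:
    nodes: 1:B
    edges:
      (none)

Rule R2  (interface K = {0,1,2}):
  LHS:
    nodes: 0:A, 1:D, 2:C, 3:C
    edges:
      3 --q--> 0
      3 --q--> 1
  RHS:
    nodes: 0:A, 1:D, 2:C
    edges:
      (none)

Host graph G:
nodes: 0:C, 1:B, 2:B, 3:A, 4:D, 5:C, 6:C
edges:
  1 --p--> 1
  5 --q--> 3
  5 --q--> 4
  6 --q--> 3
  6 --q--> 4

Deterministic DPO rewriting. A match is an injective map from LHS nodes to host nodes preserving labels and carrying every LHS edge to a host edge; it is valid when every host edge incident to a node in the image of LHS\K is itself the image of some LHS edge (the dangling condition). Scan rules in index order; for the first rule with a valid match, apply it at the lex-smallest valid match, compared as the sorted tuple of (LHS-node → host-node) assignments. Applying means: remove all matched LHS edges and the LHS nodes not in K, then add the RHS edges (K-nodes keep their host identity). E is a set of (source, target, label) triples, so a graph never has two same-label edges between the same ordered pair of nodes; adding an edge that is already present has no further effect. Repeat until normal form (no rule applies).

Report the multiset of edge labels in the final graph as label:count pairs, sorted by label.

start.  V:7 E:5  edges: 1-p->1 5-q->3 5-q->4 6-q->3 6-q->4
1. fire R2 via {0↦3, 1↦4, 2↦0, 3↦5}  →  V:6 E:3  edges: 1-p->1 6-q->3 6-q->4
2. fire R2 via {0↦3, 1↦4, 2↦0, 3↦6}  →  V:5 E:1  edges: 1-p->1
3. fire R1 via {0↦4, 1↦1}  →  V:4 E:0  edges: ∅
normal form: no rule applies after step 3
NF edges: []

Answer: (no edges)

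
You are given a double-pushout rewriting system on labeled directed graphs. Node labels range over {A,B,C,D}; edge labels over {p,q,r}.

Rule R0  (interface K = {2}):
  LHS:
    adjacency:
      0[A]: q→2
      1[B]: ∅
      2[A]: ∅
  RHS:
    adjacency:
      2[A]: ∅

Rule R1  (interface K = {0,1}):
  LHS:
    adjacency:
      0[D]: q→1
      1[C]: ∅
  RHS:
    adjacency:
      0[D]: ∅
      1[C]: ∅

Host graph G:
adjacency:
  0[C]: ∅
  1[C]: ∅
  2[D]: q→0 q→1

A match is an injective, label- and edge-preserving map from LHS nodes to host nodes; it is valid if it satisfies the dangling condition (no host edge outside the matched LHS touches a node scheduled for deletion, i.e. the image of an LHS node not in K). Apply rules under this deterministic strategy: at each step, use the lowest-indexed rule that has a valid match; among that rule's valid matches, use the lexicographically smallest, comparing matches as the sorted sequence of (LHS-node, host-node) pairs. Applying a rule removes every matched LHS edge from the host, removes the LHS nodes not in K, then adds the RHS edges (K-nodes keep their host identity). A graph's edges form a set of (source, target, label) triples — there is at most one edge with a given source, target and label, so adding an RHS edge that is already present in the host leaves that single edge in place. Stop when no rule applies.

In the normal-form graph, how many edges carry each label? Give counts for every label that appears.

initial: |V|=3 |E|=2  E = 2-q->0 2-q->1
step 1: apply R1 at {0↦2, 1↦0}  → |V|=3 |E|=1  E = 2-q->1
step 2: apply R1 at {0↦2, 1↦1}  → |V|=3 |E|=0  E = ∅
normal form: no rule applies after step 2
NF edges: []

Answer: (no edges)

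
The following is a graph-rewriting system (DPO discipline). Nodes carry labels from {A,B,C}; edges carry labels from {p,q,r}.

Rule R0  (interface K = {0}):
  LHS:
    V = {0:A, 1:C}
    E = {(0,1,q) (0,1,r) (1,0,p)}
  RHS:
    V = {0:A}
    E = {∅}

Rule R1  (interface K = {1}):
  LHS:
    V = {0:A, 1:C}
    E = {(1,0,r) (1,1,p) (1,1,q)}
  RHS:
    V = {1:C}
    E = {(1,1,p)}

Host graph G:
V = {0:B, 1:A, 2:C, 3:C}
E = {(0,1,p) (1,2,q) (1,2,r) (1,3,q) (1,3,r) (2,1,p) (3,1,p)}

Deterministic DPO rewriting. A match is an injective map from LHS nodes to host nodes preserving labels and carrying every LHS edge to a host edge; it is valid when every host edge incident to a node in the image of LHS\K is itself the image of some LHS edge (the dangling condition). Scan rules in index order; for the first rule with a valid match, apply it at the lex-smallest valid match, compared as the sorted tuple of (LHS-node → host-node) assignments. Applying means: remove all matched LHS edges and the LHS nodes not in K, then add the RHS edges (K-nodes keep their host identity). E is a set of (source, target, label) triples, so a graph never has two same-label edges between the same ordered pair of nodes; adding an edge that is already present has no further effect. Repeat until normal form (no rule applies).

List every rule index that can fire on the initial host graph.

R0: 2 valid matches — {0↦1, 1↦2}, {0↦1, 1↦3}
R1: no valid match — LHS pattern not found

Answer: [R0]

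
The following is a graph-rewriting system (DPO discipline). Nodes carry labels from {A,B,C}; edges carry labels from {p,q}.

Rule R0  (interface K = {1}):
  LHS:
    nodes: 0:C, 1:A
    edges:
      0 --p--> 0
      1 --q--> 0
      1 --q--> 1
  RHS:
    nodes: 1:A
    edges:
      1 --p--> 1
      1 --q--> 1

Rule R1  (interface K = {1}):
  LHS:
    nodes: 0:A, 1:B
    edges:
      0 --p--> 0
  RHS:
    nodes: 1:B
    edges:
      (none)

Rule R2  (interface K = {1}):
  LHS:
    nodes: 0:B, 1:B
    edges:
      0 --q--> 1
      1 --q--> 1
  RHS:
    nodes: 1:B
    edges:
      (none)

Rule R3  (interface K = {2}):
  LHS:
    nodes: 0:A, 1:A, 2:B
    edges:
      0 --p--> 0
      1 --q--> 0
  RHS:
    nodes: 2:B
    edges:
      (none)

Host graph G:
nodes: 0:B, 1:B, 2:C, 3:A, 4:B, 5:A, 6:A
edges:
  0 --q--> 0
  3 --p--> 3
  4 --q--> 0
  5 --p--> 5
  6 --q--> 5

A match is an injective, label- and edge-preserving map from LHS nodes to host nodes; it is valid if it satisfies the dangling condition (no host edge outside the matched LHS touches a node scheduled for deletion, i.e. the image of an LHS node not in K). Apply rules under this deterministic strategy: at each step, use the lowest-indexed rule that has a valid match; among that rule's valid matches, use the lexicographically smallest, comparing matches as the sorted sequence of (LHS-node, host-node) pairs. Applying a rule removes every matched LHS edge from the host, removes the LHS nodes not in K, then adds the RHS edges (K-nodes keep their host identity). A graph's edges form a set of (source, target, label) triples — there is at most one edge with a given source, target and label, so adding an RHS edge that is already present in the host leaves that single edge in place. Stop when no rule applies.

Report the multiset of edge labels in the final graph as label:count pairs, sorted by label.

Answer: (no edges)

Rewrite trace:
initial: |V|=7 |E|=5  E = 0-q->0 3-p->3 4-q->0 5-p->5 6-q->5
step 1: apply R1 at {0↦3, 1↦0}  → |V|=6 |E|=4  E = 0-q->0 4-q->0 5-p->5 6-q->5
step 2: apply R2 at {0↦4, 1↦0}  → |V|=5 |E|=2  E = 5-p->5 6-q->5
step 3: apply R3 at {0↦5, 1↦6, 2↦0}  → |V|=3 |E|=0  E = ∅
halt: no rule applies after step 3
NF edges: []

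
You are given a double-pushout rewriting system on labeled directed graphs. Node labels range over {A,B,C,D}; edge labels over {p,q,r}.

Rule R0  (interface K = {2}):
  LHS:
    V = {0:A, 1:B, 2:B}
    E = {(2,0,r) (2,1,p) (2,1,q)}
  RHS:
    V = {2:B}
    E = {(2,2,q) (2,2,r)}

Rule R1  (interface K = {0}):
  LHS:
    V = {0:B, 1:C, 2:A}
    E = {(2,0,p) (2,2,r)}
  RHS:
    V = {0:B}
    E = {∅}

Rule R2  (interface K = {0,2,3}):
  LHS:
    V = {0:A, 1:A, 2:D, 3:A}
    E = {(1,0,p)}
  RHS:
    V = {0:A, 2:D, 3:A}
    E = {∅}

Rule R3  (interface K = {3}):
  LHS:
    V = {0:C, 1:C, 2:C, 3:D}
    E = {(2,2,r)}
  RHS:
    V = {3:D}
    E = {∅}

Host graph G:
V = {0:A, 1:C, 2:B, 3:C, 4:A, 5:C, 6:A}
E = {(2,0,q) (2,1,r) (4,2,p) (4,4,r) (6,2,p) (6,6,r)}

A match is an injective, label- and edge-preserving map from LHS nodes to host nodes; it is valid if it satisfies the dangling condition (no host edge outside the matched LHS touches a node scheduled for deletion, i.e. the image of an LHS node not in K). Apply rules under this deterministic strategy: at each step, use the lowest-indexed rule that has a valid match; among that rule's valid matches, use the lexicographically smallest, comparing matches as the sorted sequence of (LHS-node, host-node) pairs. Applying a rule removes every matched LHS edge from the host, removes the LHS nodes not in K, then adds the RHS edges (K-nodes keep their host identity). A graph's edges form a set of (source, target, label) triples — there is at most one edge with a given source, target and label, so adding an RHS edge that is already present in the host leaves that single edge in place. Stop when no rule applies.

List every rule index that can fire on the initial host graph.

R0: no valid match — LHS pattern not found
R1: 4 valid matches — {0↦2, 1↦3, 2↦4}, {0↦2, 1↦3, 2↦6}, {0↦2, 1↦5, 2↦4} (+1 more)
R2: no valid match — LHS pattern not found
R3: no valid match — LHS pattern not found

Answer: [R1]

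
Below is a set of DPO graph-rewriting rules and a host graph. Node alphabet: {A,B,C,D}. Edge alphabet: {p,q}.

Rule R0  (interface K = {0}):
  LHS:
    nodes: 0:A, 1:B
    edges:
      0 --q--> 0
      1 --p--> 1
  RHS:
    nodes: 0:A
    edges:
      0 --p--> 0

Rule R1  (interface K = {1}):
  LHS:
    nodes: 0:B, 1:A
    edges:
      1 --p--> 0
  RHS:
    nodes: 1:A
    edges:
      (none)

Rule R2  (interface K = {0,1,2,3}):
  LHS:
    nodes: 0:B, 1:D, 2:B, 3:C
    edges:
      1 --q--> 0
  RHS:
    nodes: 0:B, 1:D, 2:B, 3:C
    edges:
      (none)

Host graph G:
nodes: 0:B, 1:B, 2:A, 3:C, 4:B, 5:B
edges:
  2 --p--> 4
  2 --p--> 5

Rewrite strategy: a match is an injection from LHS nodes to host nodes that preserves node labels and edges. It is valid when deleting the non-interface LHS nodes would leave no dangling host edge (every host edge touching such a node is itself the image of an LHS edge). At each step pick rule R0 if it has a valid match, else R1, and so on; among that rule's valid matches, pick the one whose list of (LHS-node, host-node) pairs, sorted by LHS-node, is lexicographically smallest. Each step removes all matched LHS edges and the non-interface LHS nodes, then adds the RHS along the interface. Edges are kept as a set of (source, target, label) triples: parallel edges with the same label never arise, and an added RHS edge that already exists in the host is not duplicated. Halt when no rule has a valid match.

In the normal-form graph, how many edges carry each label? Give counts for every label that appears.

Answer: (no edges)

Rewrite trace:
initial: |V|=6 |E|=2  E = 2-p->4 2-p->5
step 1: apply R1 at {0↦4, 1↦2}  → |V|=5 |E|=1  E = 2-p->5
step 2: apply R1 at {0↦5, 1↦2}  → |V|=4 |E|=0  E = ∅
normal form: no rule applies after step 2
NF edges: []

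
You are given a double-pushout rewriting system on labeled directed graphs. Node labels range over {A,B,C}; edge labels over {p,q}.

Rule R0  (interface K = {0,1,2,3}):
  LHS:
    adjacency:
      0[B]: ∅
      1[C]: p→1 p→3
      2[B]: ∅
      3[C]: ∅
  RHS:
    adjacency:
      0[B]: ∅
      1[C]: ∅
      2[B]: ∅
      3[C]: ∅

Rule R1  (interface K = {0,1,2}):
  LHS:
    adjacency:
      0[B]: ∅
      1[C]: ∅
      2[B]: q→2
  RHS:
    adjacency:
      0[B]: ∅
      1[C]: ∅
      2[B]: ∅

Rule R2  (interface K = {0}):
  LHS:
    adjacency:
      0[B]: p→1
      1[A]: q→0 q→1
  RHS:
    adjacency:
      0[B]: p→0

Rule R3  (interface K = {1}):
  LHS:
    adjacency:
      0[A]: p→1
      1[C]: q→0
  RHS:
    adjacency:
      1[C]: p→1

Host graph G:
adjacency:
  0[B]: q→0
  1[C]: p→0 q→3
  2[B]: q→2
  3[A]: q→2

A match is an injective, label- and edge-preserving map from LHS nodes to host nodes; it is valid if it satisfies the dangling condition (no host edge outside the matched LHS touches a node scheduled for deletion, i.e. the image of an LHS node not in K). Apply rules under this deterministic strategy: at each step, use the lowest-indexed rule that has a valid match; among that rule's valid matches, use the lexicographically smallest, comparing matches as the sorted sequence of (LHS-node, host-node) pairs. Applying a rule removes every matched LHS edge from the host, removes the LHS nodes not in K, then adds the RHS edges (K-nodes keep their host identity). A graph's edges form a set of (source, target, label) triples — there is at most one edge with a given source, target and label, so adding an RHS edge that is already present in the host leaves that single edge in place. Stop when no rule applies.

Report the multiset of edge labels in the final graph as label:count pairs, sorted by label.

initial: |V|=4 |E|=5  E = 0-q->0 1-p->0 1-q->3 2-q->2 3-q->2
step 1: apply R1 at {0↦0, 1↦1, 2↦2}  → |V|=4 |E|=4  E = 0-q->0 1-p->0 1-q->3 3-q->2
step 2: apply R1 at {0↦2, 1↦1, 2↦0}  → |V|=4 |E|=3  E = 1-p->0 1-q->3 3-q->2
normal form: no rule applies after step 2
NF edges: [(1, 0, 'p'), (1, 3, 'q'), (3, 2, 'q')]

Answer: p:1 q:2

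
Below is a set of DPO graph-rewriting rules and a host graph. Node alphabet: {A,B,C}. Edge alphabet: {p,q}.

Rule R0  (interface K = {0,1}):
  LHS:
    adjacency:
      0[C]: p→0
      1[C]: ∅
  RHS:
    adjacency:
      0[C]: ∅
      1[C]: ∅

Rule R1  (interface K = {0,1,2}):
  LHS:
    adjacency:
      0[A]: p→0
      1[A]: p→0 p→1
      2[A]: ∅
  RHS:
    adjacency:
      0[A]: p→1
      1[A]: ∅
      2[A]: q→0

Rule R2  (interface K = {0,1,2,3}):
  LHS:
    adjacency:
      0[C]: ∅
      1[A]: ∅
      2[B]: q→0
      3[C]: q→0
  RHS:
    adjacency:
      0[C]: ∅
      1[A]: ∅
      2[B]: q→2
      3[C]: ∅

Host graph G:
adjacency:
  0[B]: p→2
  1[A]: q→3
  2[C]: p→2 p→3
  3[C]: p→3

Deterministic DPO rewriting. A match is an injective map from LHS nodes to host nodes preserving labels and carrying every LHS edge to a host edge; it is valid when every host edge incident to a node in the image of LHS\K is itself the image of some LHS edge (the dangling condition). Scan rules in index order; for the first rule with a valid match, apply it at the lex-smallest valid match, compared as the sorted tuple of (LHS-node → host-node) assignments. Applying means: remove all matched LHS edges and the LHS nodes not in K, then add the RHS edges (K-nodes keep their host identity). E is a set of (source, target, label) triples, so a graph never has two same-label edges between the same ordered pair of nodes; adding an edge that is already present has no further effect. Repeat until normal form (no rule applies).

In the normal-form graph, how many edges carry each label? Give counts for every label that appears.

initial: |V|=4 |E|=5  E = 0-p->2 1-q->3 2-p->2 2-p->3 3-p->3
step 1: apply R0 at {0↦2, 1↦3}  → |V|=4 |E|=4  E = 0-p->2 1-q->3 2-p->3 3-p->3
step 2: apply R0 at {0↦3, 1↦2}  → |V|=4 |E|=3  E = 0-p->2 1-q->3 2-p->3
halt: no rule applies after step 2
NF edges: [(0, 2, 'p'), (1, 3, 'q'), (2, 3, 'p')]

Answer: p:2 q:1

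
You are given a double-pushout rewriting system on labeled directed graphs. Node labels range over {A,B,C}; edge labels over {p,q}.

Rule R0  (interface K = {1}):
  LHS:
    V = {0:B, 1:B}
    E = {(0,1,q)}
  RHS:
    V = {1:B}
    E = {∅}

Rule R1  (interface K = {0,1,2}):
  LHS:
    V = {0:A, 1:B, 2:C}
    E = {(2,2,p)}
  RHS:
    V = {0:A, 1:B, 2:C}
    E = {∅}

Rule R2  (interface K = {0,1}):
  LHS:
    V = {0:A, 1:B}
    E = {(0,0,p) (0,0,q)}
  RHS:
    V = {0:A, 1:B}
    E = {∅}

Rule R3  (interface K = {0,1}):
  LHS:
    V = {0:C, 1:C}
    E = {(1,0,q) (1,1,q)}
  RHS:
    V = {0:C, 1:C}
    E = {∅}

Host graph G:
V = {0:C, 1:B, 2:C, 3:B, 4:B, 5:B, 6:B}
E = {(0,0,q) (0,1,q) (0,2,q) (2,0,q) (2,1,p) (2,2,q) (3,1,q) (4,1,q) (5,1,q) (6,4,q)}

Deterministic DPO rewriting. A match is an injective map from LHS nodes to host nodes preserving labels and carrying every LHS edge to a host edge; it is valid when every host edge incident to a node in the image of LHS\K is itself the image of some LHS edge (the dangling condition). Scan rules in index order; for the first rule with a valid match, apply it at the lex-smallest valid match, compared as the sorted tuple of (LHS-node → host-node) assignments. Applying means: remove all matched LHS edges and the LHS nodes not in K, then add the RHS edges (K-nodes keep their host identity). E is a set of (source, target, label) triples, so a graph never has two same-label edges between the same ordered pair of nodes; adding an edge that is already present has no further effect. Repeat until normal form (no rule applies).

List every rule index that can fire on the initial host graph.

R0: 3 valid matches — {0↦3, 1↦1}, {0↦5, 1↦1}, {0↦6, 1↦4}
R1: no valid match — LHS pattern not found
R2: no valid match — LHS pattern not found
R3: 2 valid matches — {0↦0, 1↦2}, {0↦2, 1↦0}

Answer: [R0,R3]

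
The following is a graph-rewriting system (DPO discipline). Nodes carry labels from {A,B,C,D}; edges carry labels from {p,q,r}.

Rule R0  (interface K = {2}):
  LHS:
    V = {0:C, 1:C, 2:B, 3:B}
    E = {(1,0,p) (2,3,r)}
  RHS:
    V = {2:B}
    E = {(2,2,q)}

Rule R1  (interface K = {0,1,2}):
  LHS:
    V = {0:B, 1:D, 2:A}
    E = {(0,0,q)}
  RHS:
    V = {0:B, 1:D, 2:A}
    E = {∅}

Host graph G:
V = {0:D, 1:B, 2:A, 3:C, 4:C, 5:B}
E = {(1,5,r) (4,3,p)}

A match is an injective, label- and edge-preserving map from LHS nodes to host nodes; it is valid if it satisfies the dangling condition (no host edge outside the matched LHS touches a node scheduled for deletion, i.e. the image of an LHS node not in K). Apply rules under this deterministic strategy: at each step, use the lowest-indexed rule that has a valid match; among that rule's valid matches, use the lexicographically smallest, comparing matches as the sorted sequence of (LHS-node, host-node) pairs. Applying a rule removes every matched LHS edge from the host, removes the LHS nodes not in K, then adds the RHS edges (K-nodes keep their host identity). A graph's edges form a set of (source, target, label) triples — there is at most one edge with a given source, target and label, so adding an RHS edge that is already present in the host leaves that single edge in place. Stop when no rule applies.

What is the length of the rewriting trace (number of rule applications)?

Answer: 2

Derivation:
[0] host  ⇒  6 nodes, 2 edges  {1-r->5 4-p->3}
[1] R0 @ {0↦3, 1↦4, 2↦1, 3↦5}  ⇒  3 nodes, 1 edges  {1-q->1}
[2] R1 @ {0↦1, 1↦0, 2↦2}  ⇒  3 nodes, 0 edges  {∅}
halt: no rule applies after step 2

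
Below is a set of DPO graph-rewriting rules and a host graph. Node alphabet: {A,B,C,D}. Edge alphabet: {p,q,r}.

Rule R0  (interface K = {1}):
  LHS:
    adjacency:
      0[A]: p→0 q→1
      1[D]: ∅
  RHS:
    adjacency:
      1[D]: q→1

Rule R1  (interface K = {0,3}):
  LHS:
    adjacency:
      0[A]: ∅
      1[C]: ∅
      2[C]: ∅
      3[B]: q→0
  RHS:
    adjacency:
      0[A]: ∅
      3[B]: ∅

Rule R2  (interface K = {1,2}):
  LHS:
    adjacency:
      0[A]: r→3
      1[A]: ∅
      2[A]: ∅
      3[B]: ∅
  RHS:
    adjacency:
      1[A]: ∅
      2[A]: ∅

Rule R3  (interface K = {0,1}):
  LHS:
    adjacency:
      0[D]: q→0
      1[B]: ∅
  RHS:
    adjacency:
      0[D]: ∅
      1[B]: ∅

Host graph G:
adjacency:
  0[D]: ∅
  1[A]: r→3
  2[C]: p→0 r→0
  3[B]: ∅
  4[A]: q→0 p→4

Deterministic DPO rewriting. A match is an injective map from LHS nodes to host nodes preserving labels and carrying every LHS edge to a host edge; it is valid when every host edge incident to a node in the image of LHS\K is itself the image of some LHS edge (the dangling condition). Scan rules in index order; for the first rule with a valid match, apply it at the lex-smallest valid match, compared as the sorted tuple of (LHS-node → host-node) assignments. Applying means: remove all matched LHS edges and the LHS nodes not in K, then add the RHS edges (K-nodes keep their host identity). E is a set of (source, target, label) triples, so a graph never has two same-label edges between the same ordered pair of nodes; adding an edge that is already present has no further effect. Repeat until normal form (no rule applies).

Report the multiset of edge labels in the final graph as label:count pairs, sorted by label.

start.  V:5 E:5  edges: 1-r->3 2-p->0 2-r->0 4-q->0 4-p->4
1. fire R0 via {0↦4, 1↦0}  →  V:4 E:4  edges: 0-q->0 1-r->3 2-p->0 2-r->0
2. fire R3 via {0↦0, 1↦3}  →  V:4 E:3  edges: 1-r->3 2-p->0 2-r->0
normal form: no rule applies after step 2
NF edges: [(1, 3, 'r'), (2, 0, 'p'), (2, 0, 'r')]

Answer: p:1 r:2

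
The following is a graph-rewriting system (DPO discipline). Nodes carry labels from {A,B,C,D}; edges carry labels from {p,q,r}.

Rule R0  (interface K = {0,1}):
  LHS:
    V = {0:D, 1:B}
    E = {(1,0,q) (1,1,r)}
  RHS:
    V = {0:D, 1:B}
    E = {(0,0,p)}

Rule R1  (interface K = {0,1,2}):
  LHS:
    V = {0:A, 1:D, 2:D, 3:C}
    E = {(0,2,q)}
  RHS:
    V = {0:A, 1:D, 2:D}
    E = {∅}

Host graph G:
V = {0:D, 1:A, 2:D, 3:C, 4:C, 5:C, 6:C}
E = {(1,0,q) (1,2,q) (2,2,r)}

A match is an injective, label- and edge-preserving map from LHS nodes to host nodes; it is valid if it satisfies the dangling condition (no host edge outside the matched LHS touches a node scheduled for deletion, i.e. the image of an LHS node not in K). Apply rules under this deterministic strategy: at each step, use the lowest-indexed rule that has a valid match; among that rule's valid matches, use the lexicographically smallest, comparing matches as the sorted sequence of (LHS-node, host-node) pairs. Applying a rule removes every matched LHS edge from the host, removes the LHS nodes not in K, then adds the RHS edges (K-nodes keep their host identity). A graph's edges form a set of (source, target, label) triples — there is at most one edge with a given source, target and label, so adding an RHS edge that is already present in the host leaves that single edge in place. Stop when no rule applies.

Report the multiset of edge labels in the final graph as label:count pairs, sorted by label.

[0] host  ⇒  7 nodes, 3 edges  {1-q->0 1-q->2 2-r->2}
[1] R1 @ {0↦1, 1↦0, 2↦2, 3↦3}  ⇒  6 nodes, 2 edges  {1-q->0 2-r->2}
[2] R1 @ {0↦1, 1↦2, 2↦0, 3↦4}  ⇒  5 nodes, 1 edges  {2-r->2}
halt: no rule applies after step 2
NF edges: [(2, 2, 'r')]

Answer: r:1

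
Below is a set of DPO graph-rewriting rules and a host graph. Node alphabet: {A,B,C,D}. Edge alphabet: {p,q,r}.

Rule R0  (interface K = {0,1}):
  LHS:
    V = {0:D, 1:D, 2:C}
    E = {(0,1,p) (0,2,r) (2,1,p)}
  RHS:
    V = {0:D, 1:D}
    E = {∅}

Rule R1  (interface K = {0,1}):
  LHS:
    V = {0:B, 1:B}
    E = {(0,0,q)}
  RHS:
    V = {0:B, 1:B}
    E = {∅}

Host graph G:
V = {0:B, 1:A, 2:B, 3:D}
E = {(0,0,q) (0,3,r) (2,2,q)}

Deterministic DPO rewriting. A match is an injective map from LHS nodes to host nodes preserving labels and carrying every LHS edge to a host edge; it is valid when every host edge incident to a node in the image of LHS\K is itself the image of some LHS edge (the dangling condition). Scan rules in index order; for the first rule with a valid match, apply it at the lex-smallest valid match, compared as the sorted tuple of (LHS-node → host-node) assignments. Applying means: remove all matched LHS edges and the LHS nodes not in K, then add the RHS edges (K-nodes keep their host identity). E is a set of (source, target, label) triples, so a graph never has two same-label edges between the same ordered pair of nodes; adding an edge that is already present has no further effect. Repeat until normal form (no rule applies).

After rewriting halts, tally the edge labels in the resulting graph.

Answer: r:1

Steps:
[0] host  ⇒  4 nodes, 3 edges  {0-q->0 0-r->3 2-q->2}
[1] R1 @ {0↦0, 1↦2}  ⇒  4 nodes, 2 edges  {0-r->3 2-q->2}
[2] R1 @ {0↦2, 1↦0}  ⇒  4 nodes, 1 edges  {0-r->3}
normal form: no rule applies after step 2
NF edges: [(0, 3, 'r')]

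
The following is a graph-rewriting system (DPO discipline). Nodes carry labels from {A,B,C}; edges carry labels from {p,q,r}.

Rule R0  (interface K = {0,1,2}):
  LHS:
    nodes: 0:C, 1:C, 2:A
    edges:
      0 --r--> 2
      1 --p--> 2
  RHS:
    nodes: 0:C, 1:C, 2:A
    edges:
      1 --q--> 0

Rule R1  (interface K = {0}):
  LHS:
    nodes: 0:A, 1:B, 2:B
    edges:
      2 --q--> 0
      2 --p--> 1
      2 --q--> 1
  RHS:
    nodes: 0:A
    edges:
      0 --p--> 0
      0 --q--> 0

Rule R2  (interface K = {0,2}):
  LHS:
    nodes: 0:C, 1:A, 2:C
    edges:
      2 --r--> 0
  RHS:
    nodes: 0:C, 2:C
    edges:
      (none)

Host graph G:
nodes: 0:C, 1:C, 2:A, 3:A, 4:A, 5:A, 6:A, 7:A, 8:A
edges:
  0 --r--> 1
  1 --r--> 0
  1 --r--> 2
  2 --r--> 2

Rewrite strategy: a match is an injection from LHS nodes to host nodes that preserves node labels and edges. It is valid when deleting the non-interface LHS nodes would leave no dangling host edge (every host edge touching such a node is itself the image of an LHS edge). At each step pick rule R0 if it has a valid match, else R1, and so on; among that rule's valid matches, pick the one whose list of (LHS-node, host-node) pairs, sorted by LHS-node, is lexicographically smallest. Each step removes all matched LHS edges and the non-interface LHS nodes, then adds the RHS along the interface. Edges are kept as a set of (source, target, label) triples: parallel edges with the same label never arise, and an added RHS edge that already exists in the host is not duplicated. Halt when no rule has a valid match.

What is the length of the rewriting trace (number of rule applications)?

start.  V:9 E:4  edges: 0-r->1 1-r->0 1-r->2 2-r->2
1. fire R2 via {0↦0, 1↦3, 2↦1}  →  V:8 E:3  edges: 0-r->1 1-r->2 2-r->2
2. fire R2 via {0↦1, 1↦4, 2↦0}  →  V:7 E:2  edges: 1-r->2 2-r->2
final graph: no rule applies after step 2

Answer: 2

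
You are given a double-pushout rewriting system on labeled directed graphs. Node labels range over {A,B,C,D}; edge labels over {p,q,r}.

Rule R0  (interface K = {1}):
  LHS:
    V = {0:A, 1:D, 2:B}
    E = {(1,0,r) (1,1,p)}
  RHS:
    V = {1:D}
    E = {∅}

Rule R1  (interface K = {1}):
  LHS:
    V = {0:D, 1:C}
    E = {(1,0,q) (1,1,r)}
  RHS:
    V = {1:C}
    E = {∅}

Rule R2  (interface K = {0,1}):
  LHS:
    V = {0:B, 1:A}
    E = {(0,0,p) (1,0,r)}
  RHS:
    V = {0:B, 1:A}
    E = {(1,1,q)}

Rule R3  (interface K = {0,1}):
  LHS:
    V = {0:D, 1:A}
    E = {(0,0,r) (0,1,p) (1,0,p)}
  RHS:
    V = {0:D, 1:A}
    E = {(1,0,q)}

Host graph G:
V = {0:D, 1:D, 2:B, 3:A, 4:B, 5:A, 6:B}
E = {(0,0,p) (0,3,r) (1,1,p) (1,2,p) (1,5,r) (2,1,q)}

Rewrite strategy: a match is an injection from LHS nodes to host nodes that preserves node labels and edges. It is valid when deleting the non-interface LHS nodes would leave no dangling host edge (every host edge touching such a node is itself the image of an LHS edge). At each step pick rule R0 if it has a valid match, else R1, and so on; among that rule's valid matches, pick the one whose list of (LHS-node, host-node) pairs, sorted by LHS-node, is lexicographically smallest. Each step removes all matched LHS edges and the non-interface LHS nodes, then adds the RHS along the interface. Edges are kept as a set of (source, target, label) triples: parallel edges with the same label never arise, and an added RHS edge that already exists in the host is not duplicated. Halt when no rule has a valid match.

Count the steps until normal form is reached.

Answer: 2

Derivation:
start.  V:7 E:6  edges: 0-p->0 0-r->3 1-p->1 1-p->2 1-r->5 2-q->1
1. fire R0 via {0↦3, 1↦0, 2↦4}  →  V:5 E:4  edges: 1-p->1 1-p->2 1-r->5 2-q->1
2. fire R0 via {0↦5, 1↦1, 2↦6}  →  V:3 E:2  edges: 1-p->2 2-q->1
normal form: no rule applies after step 2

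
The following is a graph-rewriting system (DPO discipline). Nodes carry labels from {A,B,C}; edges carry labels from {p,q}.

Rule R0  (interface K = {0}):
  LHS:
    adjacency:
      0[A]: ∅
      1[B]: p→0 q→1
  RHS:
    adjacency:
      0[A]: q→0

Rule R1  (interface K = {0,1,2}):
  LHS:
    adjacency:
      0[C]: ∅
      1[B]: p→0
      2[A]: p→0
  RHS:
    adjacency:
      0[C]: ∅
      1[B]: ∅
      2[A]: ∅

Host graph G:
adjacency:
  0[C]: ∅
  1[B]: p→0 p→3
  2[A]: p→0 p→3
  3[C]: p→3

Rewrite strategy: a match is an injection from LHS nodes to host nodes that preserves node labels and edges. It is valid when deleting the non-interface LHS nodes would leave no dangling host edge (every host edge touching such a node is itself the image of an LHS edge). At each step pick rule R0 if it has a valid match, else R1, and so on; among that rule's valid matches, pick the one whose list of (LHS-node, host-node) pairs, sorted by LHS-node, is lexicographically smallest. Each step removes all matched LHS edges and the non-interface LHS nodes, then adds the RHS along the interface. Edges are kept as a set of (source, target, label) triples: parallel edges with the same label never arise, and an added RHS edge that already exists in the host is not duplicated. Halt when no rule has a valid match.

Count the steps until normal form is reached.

[0] host  ⇒  4 nodes, 5 edges  {1-p->0 1-p->3 2-p->0 2-p->3 3-p->3}
[1] R1 @ {0↦0, 1↦1, 2↦2}  ⇒  4 nodes, 3 edges  {1-p->3 2-p->3 3-p->3}
[2] R1 @ {0↦3, 1↦1, 2↦2}  ⇒  4 nodes, 1 edges  {3-p->3}
final graph: no rule applies after step 2

Answer: 2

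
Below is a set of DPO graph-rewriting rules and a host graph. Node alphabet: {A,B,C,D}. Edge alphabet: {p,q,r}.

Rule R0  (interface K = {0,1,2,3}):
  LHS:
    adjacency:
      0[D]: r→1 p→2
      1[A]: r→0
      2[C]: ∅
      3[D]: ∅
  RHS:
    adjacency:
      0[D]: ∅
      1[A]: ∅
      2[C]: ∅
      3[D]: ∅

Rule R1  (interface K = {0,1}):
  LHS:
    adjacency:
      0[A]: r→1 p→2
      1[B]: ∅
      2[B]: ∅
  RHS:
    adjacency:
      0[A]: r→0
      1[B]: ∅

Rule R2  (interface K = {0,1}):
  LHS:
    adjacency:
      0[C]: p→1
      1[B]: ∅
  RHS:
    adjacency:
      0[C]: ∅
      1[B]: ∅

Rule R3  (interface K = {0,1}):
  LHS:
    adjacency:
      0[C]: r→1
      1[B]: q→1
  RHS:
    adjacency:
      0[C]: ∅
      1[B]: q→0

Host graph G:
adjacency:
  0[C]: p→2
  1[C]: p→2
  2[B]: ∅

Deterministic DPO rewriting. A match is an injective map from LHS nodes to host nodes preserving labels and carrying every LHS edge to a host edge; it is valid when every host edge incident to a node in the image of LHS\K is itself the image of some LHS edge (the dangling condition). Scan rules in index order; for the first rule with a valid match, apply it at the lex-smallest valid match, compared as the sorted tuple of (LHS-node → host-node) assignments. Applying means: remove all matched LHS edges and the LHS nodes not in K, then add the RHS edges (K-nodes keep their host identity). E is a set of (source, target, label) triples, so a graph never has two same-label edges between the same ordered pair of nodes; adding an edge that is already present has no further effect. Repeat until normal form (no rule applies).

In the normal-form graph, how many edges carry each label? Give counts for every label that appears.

[0] host  ⇒  3 nodes, 2 edges  {0-p->2 1-p->2}
[1] R2 @ {0↦0, 1↦2}  ⇒  3 nodes, 1 edges  {1-p->2}
[2] R2 @ {0↦1, 1↦2}  ⇒  3 nodes, 0 edges  {∅}
halt: no rule applies after step 2
NF edges: []

Answer: (no edges)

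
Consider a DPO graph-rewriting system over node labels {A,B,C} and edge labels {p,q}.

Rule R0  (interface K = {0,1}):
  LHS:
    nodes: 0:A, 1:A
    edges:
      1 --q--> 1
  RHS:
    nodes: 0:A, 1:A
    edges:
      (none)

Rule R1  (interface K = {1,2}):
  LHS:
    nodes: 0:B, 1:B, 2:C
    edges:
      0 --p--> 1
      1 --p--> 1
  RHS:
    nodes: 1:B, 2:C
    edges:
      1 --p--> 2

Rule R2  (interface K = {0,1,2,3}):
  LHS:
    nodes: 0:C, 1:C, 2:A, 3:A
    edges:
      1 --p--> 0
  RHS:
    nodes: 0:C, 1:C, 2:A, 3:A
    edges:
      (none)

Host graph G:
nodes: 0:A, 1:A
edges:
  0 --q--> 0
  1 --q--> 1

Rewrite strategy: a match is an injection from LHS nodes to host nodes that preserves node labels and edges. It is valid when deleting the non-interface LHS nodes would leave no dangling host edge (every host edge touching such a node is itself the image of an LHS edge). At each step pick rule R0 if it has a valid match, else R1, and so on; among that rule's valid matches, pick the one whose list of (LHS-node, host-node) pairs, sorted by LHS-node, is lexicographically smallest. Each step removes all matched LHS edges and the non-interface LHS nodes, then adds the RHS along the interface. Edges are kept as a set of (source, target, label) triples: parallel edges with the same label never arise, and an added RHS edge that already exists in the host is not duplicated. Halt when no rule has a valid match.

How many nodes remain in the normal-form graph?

Answer: 2

Derivation:
start.  V:2 E:2  edges: 0-q->0 1-q->1
1. fire R0 via {0↦0, 1↦1}  →  V:2 E:1  edges: 0-q->0
2. fire R0 via {0↦1, 1↦0}  →  V:2 E:0  edges: ∅
final graph: no rule applies after step 2
NF nodes: {0:A, 1:A}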